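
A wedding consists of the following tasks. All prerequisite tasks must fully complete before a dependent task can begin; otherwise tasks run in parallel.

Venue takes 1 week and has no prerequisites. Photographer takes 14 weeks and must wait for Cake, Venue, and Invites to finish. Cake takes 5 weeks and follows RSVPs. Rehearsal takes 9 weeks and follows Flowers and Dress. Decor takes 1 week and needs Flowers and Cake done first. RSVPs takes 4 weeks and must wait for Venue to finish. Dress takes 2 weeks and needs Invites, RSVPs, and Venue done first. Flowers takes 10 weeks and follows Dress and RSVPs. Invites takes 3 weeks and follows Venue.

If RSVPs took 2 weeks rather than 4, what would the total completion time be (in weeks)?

Actual critical path: Venue→RSVPs→Dress→Flowers→Rehearsal = 1+4+2+10+9 = 26 ⇒ 26 weeks.
RSVPs lies on that path, so at 2 weeks the path becomes 24 weeks.
New critical path: Venue→Invites→Dress→Flowers→Rehearsal = 1+3+2+10+9 = 25 ⇒ 25 weeks.

25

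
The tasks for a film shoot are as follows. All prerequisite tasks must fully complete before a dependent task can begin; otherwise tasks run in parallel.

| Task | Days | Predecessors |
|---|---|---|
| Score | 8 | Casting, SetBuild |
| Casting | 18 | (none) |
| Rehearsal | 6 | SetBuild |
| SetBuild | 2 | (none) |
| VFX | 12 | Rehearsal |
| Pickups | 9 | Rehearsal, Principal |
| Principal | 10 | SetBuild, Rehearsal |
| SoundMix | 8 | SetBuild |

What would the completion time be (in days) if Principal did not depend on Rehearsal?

Original critical path: SetBuild→Rehearsal→Principal→Pickups = 2+6+10+9 = 27 ⇒ 27 days.
Without Rehearsal→Principal, Principal's earliest start moves from 8 to 2.
The longest chain is now Casting→Score = 18+8 = 26, so the schedule takes 26 days.

26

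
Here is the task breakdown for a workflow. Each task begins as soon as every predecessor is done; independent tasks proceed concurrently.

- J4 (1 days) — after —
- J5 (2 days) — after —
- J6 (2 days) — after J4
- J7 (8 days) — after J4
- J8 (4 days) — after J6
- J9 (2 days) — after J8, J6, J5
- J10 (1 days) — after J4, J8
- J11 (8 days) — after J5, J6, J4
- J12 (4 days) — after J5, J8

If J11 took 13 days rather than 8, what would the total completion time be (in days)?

16

Baseline: J4→J6→J11 = 1+2+8 = 11 → 11 days.
J11 is on the critical path; changing it to 13 makes that path 16 days.
No other chain overtakes it, so the finish is 16 days.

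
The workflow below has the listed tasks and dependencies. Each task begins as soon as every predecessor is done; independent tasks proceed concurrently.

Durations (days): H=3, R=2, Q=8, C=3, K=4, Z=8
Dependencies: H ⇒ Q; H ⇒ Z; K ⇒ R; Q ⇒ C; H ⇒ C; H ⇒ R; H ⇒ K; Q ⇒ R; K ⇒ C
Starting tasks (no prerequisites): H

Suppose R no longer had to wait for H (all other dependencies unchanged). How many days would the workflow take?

Before: longest chain H→Q→C = 3+8+3 = 14, finish 14.
Dropping H→R doesn't change R's earliest start (11); another predecessor still binds.
After: H→Q→C = 3+8+3 = 14 → 14 days.

14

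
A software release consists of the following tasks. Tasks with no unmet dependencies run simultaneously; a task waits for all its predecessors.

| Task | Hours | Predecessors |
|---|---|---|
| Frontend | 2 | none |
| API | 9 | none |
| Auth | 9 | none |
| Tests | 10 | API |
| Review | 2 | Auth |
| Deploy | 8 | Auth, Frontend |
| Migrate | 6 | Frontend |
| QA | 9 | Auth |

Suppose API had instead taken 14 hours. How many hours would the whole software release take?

As given, the longest chain is API→Tests = 9+10 = 19, so the finish is 19 hours.
API lies on that path, so at 14 hours the path becomes 24 hours.
The critical path is still API→Tests; finish is now 24 hours.

24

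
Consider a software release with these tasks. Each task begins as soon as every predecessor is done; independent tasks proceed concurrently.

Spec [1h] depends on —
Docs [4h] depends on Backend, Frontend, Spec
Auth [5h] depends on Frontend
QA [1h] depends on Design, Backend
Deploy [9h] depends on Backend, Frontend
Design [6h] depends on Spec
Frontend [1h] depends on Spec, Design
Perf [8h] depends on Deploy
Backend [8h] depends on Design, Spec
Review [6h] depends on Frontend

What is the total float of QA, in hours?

16

Spec→Design→Backend→Deploy→Perf = 1+6+8+9+8 = 32 sets the makespan at 32 hours.
The longest chain containing QA totals 16 hours.
Slack of QA = 31 − 15 = 16 hours.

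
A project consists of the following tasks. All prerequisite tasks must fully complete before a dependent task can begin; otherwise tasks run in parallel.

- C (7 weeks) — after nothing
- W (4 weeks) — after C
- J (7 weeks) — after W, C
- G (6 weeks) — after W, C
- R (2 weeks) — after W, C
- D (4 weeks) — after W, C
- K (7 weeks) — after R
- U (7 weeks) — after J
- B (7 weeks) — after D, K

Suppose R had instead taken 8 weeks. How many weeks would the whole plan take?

Critical path before the change: C→W→R→K→B = 7+4+2+7+7 = 27 giving 27 weeks.
Since R is critical, the +6 change carries straight to that chain (now 33 weeks).
The critical path is still C→W→R→K→B; finish is now 33 weeks.

33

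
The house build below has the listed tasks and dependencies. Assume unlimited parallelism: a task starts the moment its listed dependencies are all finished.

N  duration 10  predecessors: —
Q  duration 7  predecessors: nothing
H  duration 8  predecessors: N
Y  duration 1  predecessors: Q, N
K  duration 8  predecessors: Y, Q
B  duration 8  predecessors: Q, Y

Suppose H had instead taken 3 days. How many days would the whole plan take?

19

Critical path before the change: N→Y→K = 10+1+8 = 19 giving 19 days.
H has 1 day of float (longest path through it is 18).
That remains the longest chain; total 19 days.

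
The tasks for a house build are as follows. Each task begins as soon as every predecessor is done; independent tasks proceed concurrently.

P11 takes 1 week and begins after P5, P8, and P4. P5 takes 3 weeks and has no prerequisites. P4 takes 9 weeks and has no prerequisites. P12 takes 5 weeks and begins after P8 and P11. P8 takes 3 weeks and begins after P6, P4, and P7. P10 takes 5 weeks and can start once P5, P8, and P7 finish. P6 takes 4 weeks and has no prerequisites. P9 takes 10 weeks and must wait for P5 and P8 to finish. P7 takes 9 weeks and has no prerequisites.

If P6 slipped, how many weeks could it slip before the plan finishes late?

5

P4→P8→P9 = 9+3+10 = 22 sets the makespan at 22 weeks.
Longest path through P6: 17 weeks (earliest finish 4, latest finish 9).
So P6 can slip 9 − 4 = 5 weeks.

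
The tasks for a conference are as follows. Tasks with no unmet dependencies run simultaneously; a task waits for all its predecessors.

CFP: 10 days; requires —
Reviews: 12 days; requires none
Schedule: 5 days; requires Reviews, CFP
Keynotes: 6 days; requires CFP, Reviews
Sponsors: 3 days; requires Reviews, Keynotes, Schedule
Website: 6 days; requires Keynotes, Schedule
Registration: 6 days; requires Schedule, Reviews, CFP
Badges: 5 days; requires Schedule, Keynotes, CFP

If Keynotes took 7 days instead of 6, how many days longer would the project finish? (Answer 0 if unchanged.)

As given, the longest chain is Reviews→Keynotes→Website = 12+6+6 = 24, so the finish is 24 days.
Since Keynotes is critical, the +1 change carries straight to that chain (now 25 days).
That remains the longest chain; total 25 days.
Change in finish: 25 − 24 = +1 days.

1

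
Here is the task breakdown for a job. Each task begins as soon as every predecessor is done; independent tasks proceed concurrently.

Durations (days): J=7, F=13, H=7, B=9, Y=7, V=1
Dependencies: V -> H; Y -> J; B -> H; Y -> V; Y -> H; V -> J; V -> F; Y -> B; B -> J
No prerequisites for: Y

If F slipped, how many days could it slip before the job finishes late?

The longest chain is Y→B→J = 7+9+7 = 23; overall finish 23 days.
F finishes as early as 21 and must finish by 23.
Slack of F = 10 − 8 = 2 days.

2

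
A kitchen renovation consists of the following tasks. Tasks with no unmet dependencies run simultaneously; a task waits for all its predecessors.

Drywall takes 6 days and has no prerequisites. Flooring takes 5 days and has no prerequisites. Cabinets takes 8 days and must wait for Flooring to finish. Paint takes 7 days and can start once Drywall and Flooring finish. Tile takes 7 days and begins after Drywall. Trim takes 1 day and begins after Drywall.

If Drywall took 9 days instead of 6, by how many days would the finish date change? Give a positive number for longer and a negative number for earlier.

3

Baseline: Drywall→Paint = 6+7 = 13 → 13 days.
Since Drywall is critical, the +3 change carries straight to that chain (now 16 days).
No other chain overtakes it, so the finish is 16 days.
Change in finish: 16 − 13 = +3 days.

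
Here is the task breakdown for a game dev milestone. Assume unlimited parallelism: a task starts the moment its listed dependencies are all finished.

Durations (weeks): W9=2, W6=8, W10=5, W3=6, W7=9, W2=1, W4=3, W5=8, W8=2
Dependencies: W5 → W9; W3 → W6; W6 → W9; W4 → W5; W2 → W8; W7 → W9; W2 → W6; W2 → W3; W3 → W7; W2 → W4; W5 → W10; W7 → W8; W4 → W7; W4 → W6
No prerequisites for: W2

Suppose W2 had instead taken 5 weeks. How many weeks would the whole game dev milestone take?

22

Critical path before the change: W2→W3→W7→W8 = 1+6+9+2 = 18 giving 18 weeks.
Since W2 is critical, the +4 change carries straight to that chain (now 22 weeks).
That remains the longest chain; total 22 weeks.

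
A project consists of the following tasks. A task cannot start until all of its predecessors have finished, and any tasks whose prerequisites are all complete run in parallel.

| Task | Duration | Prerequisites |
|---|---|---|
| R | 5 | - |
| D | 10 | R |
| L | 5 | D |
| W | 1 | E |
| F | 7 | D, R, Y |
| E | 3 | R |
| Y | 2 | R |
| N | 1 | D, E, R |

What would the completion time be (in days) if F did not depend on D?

20

With the dependency in place, R→D→F = 5+10+7 = 22 sets the finish at 22 days.
Without D→F, F's earliest start moves from 15 to 7.
After: R→D→L = 5+10+5 = 20 → 20 days.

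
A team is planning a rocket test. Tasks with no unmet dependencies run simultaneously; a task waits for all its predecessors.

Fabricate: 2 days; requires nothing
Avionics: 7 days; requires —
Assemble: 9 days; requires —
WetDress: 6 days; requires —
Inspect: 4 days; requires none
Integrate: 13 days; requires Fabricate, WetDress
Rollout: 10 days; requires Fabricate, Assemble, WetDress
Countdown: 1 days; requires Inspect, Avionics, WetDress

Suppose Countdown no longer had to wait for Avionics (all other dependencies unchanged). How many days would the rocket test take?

19

Before: longest chain Assemble→Rollout = 9+10 = 19, finish 19.
Without Avionics→Countdown, Countdown's earliest start moves from 7 to 6.
After: Assemble→Rollout = 9+10 = 19 → 19 days.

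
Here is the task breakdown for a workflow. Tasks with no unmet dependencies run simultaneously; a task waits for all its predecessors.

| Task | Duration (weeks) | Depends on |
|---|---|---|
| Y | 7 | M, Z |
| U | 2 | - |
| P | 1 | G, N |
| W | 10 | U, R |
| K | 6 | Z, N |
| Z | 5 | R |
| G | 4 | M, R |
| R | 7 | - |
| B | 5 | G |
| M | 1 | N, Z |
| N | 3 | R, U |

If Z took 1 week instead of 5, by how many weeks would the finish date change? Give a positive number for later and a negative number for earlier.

-2

Critical path before the change: R→Z→M→G→B = 7+5+1+4+5 = 22 giving 22 weeks.
Since Z is critical, the -4 change carries straight to that chain (now 18 weeks).
New critical path: R→N→M→G→B = 7+3+1+4+5 = 20 ⇒ 20 weeks.
Change in finish: 20 − 22 = -2 weeks.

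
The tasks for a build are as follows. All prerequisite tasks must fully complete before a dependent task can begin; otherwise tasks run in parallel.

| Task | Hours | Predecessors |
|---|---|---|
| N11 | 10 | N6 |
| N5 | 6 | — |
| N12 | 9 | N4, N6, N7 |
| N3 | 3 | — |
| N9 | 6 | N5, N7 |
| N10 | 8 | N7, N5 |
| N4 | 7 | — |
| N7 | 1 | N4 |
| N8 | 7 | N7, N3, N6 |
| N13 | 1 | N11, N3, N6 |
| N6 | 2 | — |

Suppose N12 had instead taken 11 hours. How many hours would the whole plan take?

As given, the longest chain is N4→N7→N12 = 7+1+9 = 17, so the finish is 17 hours.
Since N12 is critical, the +2 change carries straight to that chain (now 19 hours).
No other chain overtakes it, so the finish is 19 hours.

19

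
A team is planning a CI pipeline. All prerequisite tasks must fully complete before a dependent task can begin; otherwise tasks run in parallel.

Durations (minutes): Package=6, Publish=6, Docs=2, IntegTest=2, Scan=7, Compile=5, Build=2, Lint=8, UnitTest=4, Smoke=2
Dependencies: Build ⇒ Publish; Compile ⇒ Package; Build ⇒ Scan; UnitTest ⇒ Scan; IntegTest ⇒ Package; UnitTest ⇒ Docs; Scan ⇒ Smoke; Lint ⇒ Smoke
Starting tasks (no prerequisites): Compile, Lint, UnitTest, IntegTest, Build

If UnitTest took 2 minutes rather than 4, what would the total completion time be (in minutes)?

As given, the longest chain is UnitTest→Scan→Smoke = 4+7+2 = 13, so the finish is 13 minutes.
Since UnitTest is critical, the -2 change carries straight to that chain (now 11 minutes).
New critical path: Compile→Package = 5+6 = 11 ⇒ 11 minutes.

11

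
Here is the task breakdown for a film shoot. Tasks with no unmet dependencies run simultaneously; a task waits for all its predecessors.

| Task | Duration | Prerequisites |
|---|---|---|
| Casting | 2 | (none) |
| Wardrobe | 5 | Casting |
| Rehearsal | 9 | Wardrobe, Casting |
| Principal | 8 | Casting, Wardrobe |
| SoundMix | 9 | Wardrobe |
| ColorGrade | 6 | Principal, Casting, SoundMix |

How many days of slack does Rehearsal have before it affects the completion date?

6

Casting→Wardrobe→SoundMix→ColorGrade = 2+5+9+6 = 22 sets the makespan at 22 days.
The longest chain containing Rehearsal totals 16 days.
Slack of Rehearsal = 13 − 7 = 6 days.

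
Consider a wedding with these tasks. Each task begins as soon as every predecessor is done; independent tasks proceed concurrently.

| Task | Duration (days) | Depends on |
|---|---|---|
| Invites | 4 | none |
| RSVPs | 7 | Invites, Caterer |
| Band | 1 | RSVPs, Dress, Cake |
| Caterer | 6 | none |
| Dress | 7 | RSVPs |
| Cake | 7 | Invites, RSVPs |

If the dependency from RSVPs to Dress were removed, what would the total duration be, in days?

Original critical path: Caterer→RSVPs→Dress→Band = 6+7+7+1 = 21 ⇒ 21 days.
Without RSVPs→Dress, Dress's earliest start moves from 13 to 0.
After: Caterer→RSVPs→Cake→Band = 6+7+7+1 = 21 → 21 days.

21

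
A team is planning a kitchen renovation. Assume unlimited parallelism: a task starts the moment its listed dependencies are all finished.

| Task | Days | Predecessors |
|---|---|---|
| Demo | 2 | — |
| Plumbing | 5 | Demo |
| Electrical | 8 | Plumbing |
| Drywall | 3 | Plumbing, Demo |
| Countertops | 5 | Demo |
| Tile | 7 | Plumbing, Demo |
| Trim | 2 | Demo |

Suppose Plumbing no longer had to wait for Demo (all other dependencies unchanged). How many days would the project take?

With the dependency in place, Demo→Plumbing→Electrical = 2+5+8 = 15 sets the finish at 15 days.
Without Demo→Plumbing, Plumbing's earliest start moves from 2 to 0.
After: Plumbing→Electrical = 5+8 = 13 → 13 days.

13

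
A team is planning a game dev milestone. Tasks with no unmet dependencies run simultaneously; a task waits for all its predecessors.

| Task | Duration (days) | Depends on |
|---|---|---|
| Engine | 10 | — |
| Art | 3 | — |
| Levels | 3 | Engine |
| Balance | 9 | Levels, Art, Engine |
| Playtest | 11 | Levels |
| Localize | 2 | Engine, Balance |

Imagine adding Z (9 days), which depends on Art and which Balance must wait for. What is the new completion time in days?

Originally the project takes 24 days.
With Z inserted, Balance now waits for max(Levels, Art, Engine, Z).
New critical path: Engine→Levels→Balance→Localize = 10+3+9+2 = 24 ⇒ 24 days.

24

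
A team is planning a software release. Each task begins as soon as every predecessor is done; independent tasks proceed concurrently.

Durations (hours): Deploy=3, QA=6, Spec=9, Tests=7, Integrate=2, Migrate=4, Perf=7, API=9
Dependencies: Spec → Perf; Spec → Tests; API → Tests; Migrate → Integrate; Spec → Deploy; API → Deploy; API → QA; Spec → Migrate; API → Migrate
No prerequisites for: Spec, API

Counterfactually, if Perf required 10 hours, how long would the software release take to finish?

19

Critical path before the change: Spec→Perf = 9+7 = 16 giving 16 hours.
Perf is on the critical path; changing it to 10 makes that path 19 hours.
No other chain overtakes it, so the finish is 19 hours.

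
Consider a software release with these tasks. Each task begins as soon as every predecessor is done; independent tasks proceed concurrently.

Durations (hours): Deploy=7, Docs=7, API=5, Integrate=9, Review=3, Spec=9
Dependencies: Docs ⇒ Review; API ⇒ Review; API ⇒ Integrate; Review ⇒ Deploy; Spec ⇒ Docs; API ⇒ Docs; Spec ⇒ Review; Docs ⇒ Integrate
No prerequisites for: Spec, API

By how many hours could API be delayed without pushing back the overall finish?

4

The longest chain is Spec→Docs→Review→Deploy = 9+7+3+7 = 26; overall finish 26 hours.
The longest chain containing API totals 22 hours.
Slack of API = 4 − 0 = 4 hours.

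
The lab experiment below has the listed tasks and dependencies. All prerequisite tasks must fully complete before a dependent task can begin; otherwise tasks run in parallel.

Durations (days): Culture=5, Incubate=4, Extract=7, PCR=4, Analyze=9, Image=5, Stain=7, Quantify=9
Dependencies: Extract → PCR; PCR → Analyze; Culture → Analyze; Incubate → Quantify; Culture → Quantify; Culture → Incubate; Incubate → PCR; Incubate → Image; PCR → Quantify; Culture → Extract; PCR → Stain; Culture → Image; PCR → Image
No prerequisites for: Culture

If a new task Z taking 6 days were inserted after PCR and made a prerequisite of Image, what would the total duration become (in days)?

27

Originally the job takes 25 days.
With Z inserted, Image now waits for max(Incubate, PCR, Culture, Z).
New critical path: Culture→Extract→PCR→Z→Image = 5+7+4+6+5 = 27 ⇒ 27 days.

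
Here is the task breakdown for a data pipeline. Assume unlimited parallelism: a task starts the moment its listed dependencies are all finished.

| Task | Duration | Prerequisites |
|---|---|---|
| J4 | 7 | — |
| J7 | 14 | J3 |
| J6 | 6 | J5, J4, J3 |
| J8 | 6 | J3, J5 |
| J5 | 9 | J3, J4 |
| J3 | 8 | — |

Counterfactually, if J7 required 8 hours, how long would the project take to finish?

The binding path is J3→J5→J6 = 8+9+6 = 23; finish at 23 hours.
J7 has 1 hour of float (longest path through it is 22).
That remains the longest chain; total 23 hours.

23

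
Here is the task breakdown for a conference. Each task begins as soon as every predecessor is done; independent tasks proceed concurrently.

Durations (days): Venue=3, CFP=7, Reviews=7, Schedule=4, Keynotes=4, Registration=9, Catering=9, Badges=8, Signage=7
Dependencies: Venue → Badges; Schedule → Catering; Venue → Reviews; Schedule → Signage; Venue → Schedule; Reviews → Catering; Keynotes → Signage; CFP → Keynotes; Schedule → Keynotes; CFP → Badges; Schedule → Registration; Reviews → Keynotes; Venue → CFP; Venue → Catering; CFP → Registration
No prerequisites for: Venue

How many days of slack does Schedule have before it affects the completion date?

3

Critical path: Venue→CFP→Keynotes→Signage = 3+7+4+7 = 21, so the finish is 21 days.
The longest chain containing Schedule totals 18 days.
Float = 21 − 18 = 3.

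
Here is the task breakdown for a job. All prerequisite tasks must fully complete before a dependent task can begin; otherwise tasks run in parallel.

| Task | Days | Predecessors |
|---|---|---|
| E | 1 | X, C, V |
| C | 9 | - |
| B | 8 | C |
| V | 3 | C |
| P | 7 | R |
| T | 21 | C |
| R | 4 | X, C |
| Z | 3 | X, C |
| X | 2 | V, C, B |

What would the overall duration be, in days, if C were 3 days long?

The binding path is C→B→X→R→P = 9+8+2+4+7 = 30; finish at 30 days.
C is on the critical path; changing it to 3 makes that path 24 days.
That remains the longest chain; total 24 days.

24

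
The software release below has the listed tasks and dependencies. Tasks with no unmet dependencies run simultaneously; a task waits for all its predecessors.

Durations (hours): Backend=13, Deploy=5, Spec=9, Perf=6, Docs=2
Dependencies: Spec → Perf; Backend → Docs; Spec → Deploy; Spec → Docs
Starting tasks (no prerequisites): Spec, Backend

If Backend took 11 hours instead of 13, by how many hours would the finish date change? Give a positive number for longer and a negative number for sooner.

0

Baseline: Backend→Docs = 13+2 = 15 → 15 hours.
Backend is on the critical path; changing it to 11 makes that path 13 hours.
The binding chain switches to Spec→Perf = 9+6 = 15; finish 15 hours.
Change in finish: 15 − 15 = +0 hours.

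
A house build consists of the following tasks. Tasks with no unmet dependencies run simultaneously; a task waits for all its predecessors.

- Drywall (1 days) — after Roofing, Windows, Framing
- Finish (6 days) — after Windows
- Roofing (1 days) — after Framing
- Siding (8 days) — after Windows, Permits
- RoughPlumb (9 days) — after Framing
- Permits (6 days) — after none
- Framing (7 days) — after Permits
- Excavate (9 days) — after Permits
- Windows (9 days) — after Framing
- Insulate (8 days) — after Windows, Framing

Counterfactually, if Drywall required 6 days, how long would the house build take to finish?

30

Actual critical path: Permits→Framing→Windows→Insulate = 6+7+9+8 = 30 ⇒ 30 days.
Drywall has 7 days of float (longest path through it is 23).
The critical path is still Permits→Framing→Windows→Insulate; finish is now 30 days.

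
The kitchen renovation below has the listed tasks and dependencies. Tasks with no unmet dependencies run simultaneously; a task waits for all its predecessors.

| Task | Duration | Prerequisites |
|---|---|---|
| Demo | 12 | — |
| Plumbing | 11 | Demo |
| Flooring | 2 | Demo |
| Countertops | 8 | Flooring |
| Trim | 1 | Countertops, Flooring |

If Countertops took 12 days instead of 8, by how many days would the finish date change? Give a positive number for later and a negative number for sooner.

Baseline: Demo→Flooring→Countertops→Trim = 12+2+8+1 = 23 → 23 days.
Countertops lies on that path, so at 12 days the path becomes 27 days.
No other chain overtakes it, so the finish is 27 days.
Change in finish: 27 − 23 = +4 days.

4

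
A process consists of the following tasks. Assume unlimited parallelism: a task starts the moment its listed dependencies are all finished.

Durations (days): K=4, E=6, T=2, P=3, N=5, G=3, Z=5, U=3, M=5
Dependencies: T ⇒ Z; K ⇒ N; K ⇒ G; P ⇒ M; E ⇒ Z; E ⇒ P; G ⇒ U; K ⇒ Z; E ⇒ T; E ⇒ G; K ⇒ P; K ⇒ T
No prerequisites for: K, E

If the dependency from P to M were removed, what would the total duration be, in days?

13

Original critical path: E→P→M = 6+3+5 = 14 ⇒ 14 days.
Without P→M, M's earliest start moves from 9 to 0.
New critical path: E→T→Z = 6+2+5 = 13 ⇒ 13 days.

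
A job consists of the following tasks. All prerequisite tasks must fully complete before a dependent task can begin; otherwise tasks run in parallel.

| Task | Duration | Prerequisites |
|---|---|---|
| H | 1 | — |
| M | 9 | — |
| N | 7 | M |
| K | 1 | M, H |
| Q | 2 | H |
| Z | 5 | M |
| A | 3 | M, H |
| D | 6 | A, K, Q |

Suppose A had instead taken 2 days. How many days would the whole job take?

17

The binding path is M→A→D = 9+3+6 = 18; finish at 18 days.
A lies on that path, so at 2 days the path becomes 17 days.
That remains the longest chain; total 17 days.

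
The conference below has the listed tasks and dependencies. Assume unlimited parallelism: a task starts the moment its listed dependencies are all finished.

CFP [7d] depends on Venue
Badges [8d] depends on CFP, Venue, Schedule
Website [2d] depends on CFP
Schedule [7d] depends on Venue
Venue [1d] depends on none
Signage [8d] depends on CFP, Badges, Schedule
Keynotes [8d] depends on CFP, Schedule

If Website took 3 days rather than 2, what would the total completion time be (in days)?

24

Actual critical path: Venue→CFP→Badges→Signage = 1+7+8+8 = 24 ⇒ 24 days.
Website has 14 days of float (longest path through it is 10).
The critical path is still Venue→CFP→Badges→Signage; finish is now 24 days.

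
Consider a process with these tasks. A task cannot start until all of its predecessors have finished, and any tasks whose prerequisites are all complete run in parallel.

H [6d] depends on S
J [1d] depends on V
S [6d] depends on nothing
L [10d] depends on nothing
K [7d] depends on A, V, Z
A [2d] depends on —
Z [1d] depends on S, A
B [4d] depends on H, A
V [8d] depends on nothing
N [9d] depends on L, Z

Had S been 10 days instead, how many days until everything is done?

Actual critical path: L→N = 10+9 = 19 ⇒ 19 days.
S has 3 days of float (longest path through it is 16).
The binding chain switches to S→Z→N = 10+1+9 = 20; finish 20 days.

20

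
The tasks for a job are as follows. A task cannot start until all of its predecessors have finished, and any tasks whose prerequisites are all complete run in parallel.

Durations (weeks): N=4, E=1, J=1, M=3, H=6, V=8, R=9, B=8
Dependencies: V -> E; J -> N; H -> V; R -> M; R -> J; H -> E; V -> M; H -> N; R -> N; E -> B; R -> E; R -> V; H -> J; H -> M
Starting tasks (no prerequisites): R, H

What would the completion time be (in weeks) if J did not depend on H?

26

With the dependency in place, R→V→E→B = 9+8+1+8 = 26 sets the finish at 26 weeks.
Dropping H→J doesn't change J's earliest start (9); another predecessor still binds.
The longest chain is now R→V→E→B = 9+8+1+8 = 26, so the project takes 26 weeks.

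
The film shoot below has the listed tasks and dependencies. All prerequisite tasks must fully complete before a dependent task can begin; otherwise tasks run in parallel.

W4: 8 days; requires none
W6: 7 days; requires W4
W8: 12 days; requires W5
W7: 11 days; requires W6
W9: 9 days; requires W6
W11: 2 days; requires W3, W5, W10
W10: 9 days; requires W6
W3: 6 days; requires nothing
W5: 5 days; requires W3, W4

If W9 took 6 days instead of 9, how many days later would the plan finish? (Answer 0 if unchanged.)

The binding path is W4→W6→W7 = 8+7+11 = 26; finish at 26 days.
The longest path through W9 is only 24 days, so W9 has float 2.
No other chain overtakes it, so the finish is 26 days.
Change in finish: 26 − 26 = +0 days.

0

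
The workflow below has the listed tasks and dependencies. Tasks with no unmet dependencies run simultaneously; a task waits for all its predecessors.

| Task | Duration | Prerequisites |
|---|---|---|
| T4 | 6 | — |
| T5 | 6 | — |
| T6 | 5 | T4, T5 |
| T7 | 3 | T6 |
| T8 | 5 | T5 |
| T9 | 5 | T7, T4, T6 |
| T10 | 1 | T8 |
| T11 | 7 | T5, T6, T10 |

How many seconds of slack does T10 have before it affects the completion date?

T4→T6→T7→T9 = 6+5+3+5 = 19 sets the makespan at 19 seconds.
T10 finishes as early as 12 and must finish by 12.
So T10 can slip 12 − 12 = 0 seconds.

0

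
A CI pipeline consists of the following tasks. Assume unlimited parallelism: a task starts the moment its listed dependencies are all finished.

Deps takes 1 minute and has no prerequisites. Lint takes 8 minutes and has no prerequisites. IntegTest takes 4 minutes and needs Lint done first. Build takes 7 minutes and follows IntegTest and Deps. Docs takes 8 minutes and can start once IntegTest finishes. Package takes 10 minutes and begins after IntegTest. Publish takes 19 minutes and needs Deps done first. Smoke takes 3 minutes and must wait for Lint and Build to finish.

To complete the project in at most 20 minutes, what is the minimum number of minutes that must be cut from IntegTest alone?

2

Current finish: 22 minutes; target: 20.
IntegTest is on every critical path, so each minute cut from IntegTest cuts the finish by one (this holds down to a finish of 20).
Need 22 − 20 = 2 minutes off IntegTest → IntegTest becomes 2 minutes, finish becomes 20.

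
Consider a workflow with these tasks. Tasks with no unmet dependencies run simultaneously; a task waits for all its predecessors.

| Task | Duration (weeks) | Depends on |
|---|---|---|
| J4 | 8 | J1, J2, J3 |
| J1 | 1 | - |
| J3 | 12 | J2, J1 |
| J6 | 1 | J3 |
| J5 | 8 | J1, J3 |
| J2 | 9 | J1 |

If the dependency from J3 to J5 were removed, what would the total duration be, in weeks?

Original critical path: J1→J2→J3→J4 = 1+9+12+8 = 30 ⇒ 30 weeks.
Without J3→J5, J5's earliest start moves from 22 to 1.
New critical path: J1→J2→J3→J4 = 1+9+12+8 = 30 ⇒ 30 weeks.

30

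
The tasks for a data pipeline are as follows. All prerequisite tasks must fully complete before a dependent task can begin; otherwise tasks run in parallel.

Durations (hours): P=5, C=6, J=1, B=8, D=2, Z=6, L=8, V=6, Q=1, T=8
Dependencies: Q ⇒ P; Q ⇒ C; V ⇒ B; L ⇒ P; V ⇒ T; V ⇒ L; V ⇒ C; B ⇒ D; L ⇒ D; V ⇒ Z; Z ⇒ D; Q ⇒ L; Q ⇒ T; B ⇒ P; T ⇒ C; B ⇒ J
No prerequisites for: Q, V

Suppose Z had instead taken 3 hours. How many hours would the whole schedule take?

Actual critical path: V→T→C = 6+8+6 = 20 ⇒ 20 hours.
Z has 6 hours of float (longest path through it is 14).
The critical path is still V→T→C; finish is now 20 hours.

20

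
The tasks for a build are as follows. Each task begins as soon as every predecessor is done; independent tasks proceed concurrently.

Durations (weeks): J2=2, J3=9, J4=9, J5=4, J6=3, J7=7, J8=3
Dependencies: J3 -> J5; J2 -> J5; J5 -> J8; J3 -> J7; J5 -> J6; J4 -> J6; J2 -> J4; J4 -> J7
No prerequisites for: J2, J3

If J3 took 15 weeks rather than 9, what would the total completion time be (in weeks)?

22

Critical path before the change: J2→J4→J7 = 2+9+7 = 18 giving 18 weeks.
J3 has 2 weeks of float (longest path through it is 16).
Now J3→J5→J6 = 15+4+3 = 22 is longest, so the finish becomes 22 weeks.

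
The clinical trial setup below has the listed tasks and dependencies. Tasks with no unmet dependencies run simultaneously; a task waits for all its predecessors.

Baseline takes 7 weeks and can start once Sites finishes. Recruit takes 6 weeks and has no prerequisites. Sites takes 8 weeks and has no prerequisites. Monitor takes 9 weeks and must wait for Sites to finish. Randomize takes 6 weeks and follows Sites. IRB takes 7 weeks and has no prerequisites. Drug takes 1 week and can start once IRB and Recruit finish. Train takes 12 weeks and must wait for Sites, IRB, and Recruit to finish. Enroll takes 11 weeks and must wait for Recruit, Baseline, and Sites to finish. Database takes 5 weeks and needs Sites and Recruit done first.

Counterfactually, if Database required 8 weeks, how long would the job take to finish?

The binding path is Sites→Baseline→Enroll = 8+7+11 = 26; finish at 26 weeks.
Database is off the critical path — its longest chain is 13 weeks, giving 13 of slack.
That remains the longest chain; total 26 weeks.

26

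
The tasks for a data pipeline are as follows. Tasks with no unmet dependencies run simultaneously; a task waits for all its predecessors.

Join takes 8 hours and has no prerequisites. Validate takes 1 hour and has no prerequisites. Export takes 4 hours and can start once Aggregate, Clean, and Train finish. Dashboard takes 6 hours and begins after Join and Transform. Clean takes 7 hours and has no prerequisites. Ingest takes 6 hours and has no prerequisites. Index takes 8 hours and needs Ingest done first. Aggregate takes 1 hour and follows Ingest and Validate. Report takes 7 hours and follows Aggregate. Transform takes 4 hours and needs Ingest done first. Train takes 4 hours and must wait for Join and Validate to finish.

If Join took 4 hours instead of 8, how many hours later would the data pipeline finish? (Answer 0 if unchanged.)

0

As given, the longest chain is Join→Train→Export = 8+4+4 = 16, so the finish is 16 hours.
Join is on the critical path; changing it to 4 makes that path 12 hours.
The binding chain switches to Ingest→Transform→Dashboard = 6+4+6 = 16; finish 16 hours.
Change in finish: 16 − 16 = +0 hours.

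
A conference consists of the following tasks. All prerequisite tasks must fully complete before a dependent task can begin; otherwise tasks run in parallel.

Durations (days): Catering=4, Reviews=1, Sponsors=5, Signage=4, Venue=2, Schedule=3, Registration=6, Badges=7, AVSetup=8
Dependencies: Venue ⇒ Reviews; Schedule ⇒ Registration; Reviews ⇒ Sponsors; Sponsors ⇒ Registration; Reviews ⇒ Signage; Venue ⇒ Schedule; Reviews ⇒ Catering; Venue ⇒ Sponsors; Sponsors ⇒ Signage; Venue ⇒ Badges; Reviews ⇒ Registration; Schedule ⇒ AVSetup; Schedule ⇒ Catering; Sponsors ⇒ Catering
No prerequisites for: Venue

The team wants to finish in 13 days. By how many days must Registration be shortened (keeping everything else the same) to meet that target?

Current finish: 14 days; target: 13.
Registration is on every critical path, so each day cut from Registration cuts the finish by one (this holds down to a finish of 13).
Need 14 − 13 = 1 day off Registration → Registration becomes 5 days, finish becomes 13.

1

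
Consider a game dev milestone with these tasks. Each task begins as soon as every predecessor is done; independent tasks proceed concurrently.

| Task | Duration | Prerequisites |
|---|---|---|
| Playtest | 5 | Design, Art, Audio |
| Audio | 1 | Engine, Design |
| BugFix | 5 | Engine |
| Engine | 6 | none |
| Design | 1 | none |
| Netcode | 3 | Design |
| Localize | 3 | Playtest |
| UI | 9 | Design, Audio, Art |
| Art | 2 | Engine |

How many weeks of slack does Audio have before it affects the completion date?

Critical path: Engine→Art→UI = 6+2+9 = 17, so the finish is 17 weeks.
Longest path through Audio: 16 weeks (earliest finish 7, latest finish 8).
Float = 17 − 16 = 1.

1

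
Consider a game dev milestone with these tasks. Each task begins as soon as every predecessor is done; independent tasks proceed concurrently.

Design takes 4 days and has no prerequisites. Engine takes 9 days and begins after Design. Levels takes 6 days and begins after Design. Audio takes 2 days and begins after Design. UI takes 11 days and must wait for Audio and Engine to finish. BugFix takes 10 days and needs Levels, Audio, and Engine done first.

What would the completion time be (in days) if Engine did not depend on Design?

20

Original critical path: Design→Engine→UI = 4+9+11 = 24 ⇒ 24 days.
Without Design→Engine, Engine's earliest start moves from 4 to 0.
The longest chain is now Design→Levels→BugFix = 4+6+10 = 20, so the game dev milestone takes 20 days.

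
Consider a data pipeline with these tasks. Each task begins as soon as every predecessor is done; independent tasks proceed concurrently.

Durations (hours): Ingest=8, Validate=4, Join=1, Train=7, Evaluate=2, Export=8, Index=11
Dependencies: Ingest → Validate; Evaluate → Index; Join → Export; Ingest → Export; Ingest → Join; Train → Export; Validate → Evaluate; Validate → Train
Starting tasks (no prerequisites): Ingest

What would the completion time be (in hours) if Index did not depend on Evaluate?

Before: longest chain Ingest→Validate→Train→Export = 8+4+7+8 = 27, finish 27.
Without Evaluate→Index, Index's earliest start moves from 14 to 0.
New critical path: Ingest→Validate→Train→Export = 8+4+7+8 = 27 ⇒ 27 hours.

27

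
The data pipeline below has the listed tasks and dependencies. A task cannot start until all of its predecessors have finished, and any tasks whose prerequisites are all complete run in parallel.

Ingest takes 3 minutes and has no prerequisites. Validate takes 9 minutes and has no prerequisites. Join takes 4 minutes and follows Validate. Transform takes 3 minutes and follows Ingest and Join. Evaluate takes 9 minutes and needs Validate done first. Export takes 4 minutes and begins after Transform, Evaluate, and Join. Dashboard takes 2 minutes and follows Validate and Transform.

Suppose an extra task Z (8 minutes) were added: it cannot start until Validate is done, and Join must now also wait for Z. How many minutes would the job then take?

Originally the job takes 22 minutes.
With Z inserted, Join now waits for max(Validate, Z).
New critical path: Validate→Z→Join→Transform→Export = 9+8+4+3+4 = 28 ⇒ 28 minutes.

28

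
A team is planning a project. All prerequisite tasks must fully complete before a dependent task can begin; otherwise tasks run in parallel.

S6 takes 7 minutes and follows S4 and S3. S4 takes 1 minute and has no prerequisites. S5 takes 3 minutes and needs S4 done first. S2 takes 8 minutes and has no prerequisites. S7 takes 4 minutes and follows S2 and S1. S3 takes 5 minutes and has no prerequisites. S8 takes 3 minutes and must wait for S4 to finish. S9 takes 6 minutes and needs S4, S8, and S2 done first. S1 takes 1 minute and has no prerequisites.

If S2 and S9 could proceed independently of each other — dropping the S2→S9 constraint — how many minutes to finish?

Before: longest chain S2→S9 = 8+6 = 14, finish 14.
Without S2→S9, S9's earliest start moves from 8 to 4.
New critical path: S2→S7 = 8+4 = 12 ⇒ 12 minutes.

12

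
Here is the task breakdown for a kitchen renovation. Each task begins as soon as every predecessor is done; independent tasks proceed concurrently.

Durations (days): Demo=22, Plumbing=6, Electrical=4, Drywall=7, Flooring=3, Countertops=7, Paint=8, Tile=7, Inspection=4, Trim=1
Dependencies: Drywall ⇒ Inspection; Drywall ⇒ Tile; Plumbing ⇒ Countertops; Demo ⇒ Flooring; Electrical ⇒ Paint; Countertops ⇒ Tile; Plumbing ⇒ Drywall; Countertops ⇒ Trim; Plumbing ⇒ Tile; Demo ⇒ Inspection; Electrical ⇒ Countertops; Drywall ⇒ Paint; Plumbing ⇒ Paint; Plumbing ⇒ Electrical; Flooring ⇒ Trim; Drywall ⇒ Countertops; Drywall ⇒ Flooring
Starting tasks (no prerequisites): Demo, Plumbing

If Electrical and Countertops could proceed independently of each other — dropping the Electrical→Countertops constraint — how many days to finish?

Original critical path: Plumbing→Drywall→Countertops→Tile = 6+7+7+7 = 27 ⇒ 27 days.
Dropping Electrical→Countertops doesn't change Countertops's earliest start (13); another predecessor still binds.
The longest chain is now Plumbing→Drywall→Countertops→Tile = 6+7+7+7 = 27, so the plan takes 27 days.

27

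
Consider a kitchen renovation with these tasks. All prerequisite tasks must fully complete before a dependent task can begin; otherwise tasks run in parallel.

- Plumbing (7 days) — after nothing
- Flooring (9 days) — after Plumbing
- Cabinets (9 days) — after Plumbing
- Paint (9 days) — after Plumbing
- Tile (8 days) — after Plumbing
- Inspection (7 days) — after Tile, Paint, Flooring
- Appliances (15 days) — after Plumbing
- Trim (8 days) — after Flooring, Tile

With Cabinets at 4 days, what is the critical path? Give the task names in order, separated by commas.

Actual critical path: Plumbing→Flooring→Trim = 7+9+8 = 24 ⇒ 24 days.
Cabinets has 8 days of float (longest path through it is 16).
The critical path is still Plumbing→Flooring→Trim; finish is now 24 days.

Plumbing, Flooring, Trim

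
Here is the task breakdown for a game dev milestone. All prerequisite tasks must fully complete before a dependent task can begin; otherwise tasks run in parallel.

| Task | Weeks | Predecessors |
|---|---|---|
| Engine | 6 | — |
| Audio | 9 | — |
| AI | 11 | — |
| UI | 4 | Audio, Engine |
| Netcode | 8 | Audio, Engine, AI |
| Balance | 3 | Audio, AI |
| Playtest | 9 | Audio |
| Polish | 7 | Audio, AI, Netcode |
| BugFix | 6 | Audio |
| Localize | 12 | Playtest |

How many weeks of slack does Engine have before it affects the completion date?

9

Critical path: Audio→Playtest→Localize = 9+9+12 = 30, so the finish is 30 weeks.
The longest chain containing Engine totals 21 weeks.
So Engine can slip 15 − 6 = 9 weeks.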